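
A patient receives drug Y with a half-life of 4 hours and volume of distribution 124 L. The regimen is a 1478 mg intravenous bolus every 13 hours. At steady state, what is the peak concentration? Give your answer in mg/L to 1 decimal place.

13.3 mg/L

Over one 13-h interval, 13/4 ≈ 3.25 half-lives elapse, leaving f ≈ 0.1051 of each dose.
At steady state, accumulation factor R = 1/(1 − e^(−kτ)) ≈ 1.1174.
Each bolus raises the concentration by D/Vd = 1478/124 ≈ 11.919 mg/L.
Steady-state peak Cmax,ss = C₀·R ≈ 11.919 × 1.1174 ≈ 13.318 mg/L.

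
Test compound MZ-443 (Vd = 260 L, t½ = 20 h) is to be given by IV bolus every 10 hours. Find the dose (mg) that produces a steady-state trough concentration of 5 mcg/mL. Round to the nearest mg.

τ/t½ = 10/20 ≈ 0.5, so f = (1/2)^(10/20) ≈ 0.707107.
Cmin,ss = (D/Vd)·f/(1−f), so D = Cmin,ss·Vd·(1−f)/f.
D = 5 × 260 × (1−f)/f ≈ 5 × 260 × 0.41421 ≈ 538.47 mg.

538 mg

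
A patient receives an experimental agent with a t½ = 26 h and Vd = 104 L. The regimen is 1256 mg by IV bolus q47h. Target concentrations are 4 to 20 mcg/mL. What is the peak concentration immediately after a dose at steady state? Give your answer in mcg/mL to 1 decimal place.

k = ln2/t½ = ln2/26 ≈ 0.026660 h⁻¹; fraction remaining f = e^(−kτ) = e^(−0.026660×47) ≈ 0.2856.
At steady state, accumulation factor R = 1/(1 − e^(−kτ)) ≈ 1.3998.
Each bolus raises the concentration by D/Vd = 1256/104 ≈ 12.077 mcg/mL.
Cmax,ss = C₀/(1 − f) ≈ 12.077/0.7144 ≈ 16.905 mcg/mL.
Peak 16.9 mcg/mL vs MTC 20 mcg/mL: below toxic threshold.

16.9 mcg/mL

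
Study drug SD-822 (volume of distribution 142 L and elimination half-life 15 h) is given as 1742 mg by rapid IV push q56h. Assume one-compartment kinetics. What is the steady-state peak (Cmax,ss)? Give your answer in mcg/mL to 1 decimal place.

13.3 mcg/mL

τ/t½ = 56/15 ≈ 3.7333, so fraction remaining f = (1/2)^(56/15) ≈ 0.0752.
At steady state, accumulation factor R = 1/(1 − e^(−kτ)) ≈ 1.0813.
Each bolus raises the concentration by D/Vd = 1742/142 ≈ 12.268 mcg/mL.
Steady-state peak Cmax,ss = C₀·R ≈ 12.268 × 1.0813 ≈ 13.265 mcg/mL.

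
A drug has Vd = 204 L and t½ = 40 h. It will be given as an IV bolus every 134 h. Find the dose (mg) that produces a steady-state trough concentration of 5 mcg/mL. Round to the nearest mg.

9380 mg

τ/t½ = 134/40 ≈ 3.35, so f = (1/2)^(134/40) ≈ 0.098073.
Cmin,ss = (D/Vd)·f/(1−f), so D = Cmin,ss·Vd·(1−f)/f.
D = 5 × 204 × (1−f)/f ≈ 5 × 204 × 9.19649 ≈ 9380.42 mg.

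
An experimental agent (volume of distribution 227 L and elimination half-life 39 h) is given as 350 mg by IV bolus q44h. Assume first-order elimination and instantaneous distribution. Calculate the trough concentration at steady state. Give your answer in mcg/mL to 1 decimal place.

k = ln2/t½ = ln2/39 ≈ 0.017773 h⁻¹; fraction remaining f = e^(−kτ) = e^(−0.017773×44) ≈ 0.4575.
Accumulation ratio R = 1/(1 − f) ≈ 1/0.5425 ≈ 1.8433.
Each bolus raises the concentration by D/Vd = 350/227 ≈ 1.542 mcg/mL.
Cmax,ss = C₀/(1 − f) ≈ 1.542/0.5425 ≈ 2.842 mcg/mL.
One interval later, Cmin,ss = Cmax,ss·e^(−kτ) ≈ 2.842 × 0.4575 ≈ 1.300 mcg/mL.

1.3 mcg/mL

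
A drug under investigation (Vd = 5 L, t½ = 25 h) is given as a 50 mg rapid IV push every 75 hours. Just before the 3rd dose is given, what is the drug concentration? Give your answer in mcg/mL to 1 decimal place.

f = (1/2)^(τ/t½) = (1/2)^(75/25) ≈ 0.1250.
C₀ = D/Vd = 50/5 ≈ 10.000 mcg/mL.
Before the 3rd dose, 2 doses have been given. Superposition: Cmin = C₀·(f + f²).
≈ 10.000 × (0.1250 + 0.0156) ≈ 10.000 × 0.1406 ≈ 1.406 mcg/mL.

1.4 mcg/mL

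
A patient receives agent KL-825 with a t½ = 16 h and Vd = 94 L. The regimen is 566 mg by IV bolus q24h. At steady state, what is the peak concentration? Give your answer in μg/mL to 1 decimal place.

τ/t½ = 24/16 ≈ 1.5, so fraction remaining f = (1/2)^(24/16) ≈ 0.3536.
At steady state, accumulation factor R = 1/(1 − e^(−kτ)) ≈ 1.5470.
Single-dose peak C₀ = D/Vd = 566/94 ≈ 6.021 μg/mL.
Steady-state peak Cmax,ss = C₀·R ≈ 6.021 × 1.5470 ≈ 9.314 μg/mL.

9.3 μg/mL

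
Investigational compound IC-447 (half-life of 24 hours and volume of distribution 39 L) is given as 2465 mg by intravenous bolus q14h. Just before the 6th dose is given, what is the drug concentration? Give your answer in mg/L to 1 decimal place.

f = (1/2)^(τ/t½) = (1/2)^(14/24) ≈ 0.6674.
C₀ = D/Vd = 2465/39 ≈ 63.205 mg/L.
Before the 6th dose, 5 doses have been given. Superposition: Cmin = C₀·(f + f² + … + f^5).
≈ 63.205 × (0.6674 + 0.4454 + 0.2973 + 0.1984 + 0.1324) ≈ 63.205 × 1.7409 ≈ 110.034 mg/L.

110.0 mg/L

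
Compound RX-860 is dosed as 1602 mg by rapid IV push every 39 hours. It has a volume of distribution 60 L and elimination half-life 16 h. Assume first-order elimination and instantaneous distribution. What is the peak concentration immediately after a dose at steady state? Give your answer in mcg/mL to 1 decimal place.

32.7 mcg/mL

Over one 39-h interval, 39/16 ≈ 2.4375 half-lives elapse, leaving f ≈ 0.1846 of each dose.
At steady state, accumulation factor R = 1/(1 − e^(−kτ)) ≈ 1.2264.
Each bolus raises the concentration by D/Vd = 1602/60 ≈ 26.700 mcg/mL.
Steady-state peak Cmax,ss = C₀·R ≈ 26.700 × 1.2264 ≈ 32.745 mcg/mL.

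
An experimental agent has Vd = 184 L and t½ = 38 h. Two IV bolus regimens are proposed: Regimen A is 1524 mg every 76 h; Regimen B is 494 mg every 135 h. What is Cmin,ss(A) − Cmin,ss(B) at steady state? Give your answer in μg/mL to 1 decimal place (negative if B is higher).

2.5 μg/mL

Regimen A: f = (1/2)^(76/38) ≈ 0.2500; Cmin,ss = (1524/184)·f/(1−f) ≈ 2.761 μg/mL.
Regimen B: f = (1/2)^(135/38) ≈ 0.0852; Cmin,ss = (494/184)·f/(1−f) ≈ 0.250 μg/mL.
Difference ≈ 2.761 − 0.250 ≈ 2.511 μg/mL.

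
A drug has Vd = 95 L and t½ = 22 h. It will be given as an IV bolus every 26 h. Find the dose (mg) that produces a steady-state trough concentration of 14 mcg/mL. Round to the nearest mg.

1687 mg

τ/t½ = 26/22 ≈ 1.1818, so f = (1/2)^(26/22) ≈ 0.440796.
Cmin,ss = (D/Vd)·f/(1−f), so D = Cmin,ss·Vd·(1−f)/f.
D = 14 × 95 × (1−f)/f ≈ 14 × 95 × 1.26862 ≈ 1687.26 mg.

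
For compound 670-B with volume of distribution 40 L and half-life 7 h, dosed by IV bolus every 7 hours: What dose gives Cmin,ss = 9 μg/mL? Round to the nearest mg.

360 mg

τ/t½ = 7/7 ≈ 1, so f = (1/2)^(7/7) ≈ 0.500000.
Cmin,ss = (D/Vd)·f/(1−f), so D = Cmin,ss·Vd·(1−f)/f.
D = 9 × 40 × (1−f)/f ≈ 9 × 40 × 1.00000 ≈ 360.00 mg.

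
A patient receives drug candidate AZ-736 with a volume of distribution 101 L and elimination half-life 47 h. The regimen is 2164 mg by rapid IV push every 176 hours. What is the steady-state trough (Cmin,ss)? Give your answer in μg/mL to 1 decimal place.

1.7 μg/mL

k = ln2/t½ = ln2/47 ≈ 0.014748 h⁻¹; fraction remaining f = e^(−kτ) = e^(−0.014748×176) ≈ 0.0746.
Accumulation ratio R = 1/(1 − f) ≈ 1/0.9254 ≈ 1.0806.
Each bolus raises the concentration by D/Vd = 2164/101 ≈ 21.426 μg/mL.
Steady-state peak Cmax,ss = C₀·R ≈ 21.426 × 1.0806 ≈ 23.153 μg/mL.
Steady-state trough Cmin,ss = Cmax,ss·f ≈ 23.153 × 0.0746 ≈ 1.727 μg/mL.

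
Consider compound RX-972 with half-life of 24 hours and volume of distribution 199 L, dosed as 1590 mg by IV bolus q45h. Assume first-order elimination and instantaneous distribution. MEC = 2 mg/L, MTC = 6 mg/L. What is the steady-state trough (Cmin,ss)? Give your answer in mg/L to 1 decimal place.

k = ln2/t½ = ln2/24 ≈ 0.028881 h⁻¹; fraction remaining f = e^(−kτ) = e^(−0.028881×45) ≈ 0.2726.
At steady state, accumulation factor R = 1/(1 − e^(−kτ)) ≈ 1.3748.
Each bolus raises the concentration by D/Vd = 1590/199 ≈ 7.990 mg/L.
Steady-state peak Cmax,ss = C₀·R ≈ 7.990 × 1.3748 ≈ 10.985 mg/L.
Steady-state trough Cmin,ss = Cmax,ss·f ≈ 10.985 × 0.2726 ≈ 2.995 mg/L.
Trough 3.0 mg/L vs MEC 2 mg/L: adequate.

3.0 mg/L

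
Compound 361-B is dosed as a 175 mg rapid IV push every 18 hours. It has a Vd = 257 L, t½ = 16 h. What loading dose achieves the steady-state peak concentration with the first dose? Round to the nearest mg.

f = (1/2)^(18/16) ≈ 0.458502; accumulation ratio R = 1/(1−f) ≈ 1.84673.
Loading dose to hit Cmax,ss on first dose: D_load = D_maint·R ≈ 175 × 1.84673 ≈ 323.18 mg.

323 mg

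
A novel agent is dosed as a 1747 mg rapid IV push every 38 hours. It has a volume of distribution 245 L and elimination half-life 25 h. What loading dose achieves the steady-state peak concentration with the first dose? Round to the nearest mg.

2682 mg

f = (1/2)^(38/25) ≈ 0.348686; accumulation ratio R = 1/(1−f) ≈ 1.53536.
Loading dose to hit Cmax,ss on first dose: D_load = D_maint·R ≈ 1747 × 1.53536 ≈ 2682.27 mg.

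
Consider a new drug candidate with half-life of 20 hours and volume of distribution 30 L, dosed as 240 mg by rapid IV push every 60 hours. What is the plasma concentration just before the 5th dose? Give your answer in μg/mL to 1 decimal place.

1.1 μg/mL

f = (1/2)^(τ/t½) = (1/2)^(60/20) ≈ 0.1250.
C₀ = D/Vd = 240/30 ≈ 8.000 μg/mL.
Before the 5th dose, 4 doses have been given. Superposition: Cmin = C₀·(f + f² + … + f^4).
≈ 8.000 × (0.1250 + 0.0156 + 0.0020 + 0.0002) ≈ 8.000 × 0.1428 ≈ 1.142 μg/mL.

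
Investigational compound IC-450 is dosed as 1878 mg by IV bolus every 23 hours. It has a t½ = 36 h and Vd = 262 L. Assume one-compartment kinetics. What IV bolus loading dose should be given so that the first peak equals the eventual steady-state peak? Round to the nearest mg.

5249 mg

f = (1/2)^(23/36) ≈ 0.642207; accumulation ratio R = 1/(1−f) ≈ 2.79491.
Loading dose to hit Cmax,ss on first dose: D_load = D_maint·R ≈ 1878 × 2.79491 ≈ 5248.84 mg.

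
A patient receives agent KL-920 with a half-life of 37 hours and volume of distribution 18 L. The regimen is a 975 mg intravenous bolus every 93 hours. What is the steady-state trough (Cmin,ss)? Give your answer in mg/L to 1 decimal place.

k = ln2/t½ = ln2/37 ≈ 0.018734 h⁻¹; fraction remaining f = e^(−kτ) = e^(−0.018734×93) ≈ 0.1751.
Single-dose peak C₀ = D/Vd = 975/18 ≈ 54.167 mg/L.
Steady-state trough Cmin,ss = C₀·f/(1−f) ≈ 54.167 × 0.1751/0.8249 ≈ 11.498 mg/L.

11.5 mg/L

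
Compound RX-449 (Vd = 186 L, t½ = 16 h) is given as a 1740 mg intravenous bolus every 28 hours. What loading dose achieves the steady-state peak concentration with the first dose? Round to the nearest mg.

2476 mg

f = (1/2)^(28/16) ≈ 0.297302; accumulation ratio R = 1/(1−f) ≈ 1.42309.
Loading dose to hit Cmax,ss on first dose: D_load = D_maint·R ≈ 1740 × 1.42309 ≈ 2476.18 mg.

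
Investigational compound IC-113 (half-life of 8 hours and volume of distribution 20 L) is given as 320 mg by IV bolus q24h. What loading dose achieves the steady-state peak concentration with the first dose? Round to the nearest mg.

f = (1/2)^(24/8) ≈ 0.125000; accumulation ratio R = 1/(1−f) ≈ 1.14286.
Loading dose to hit Cmax,ss on first dose: D_load = D_maint·R ≈ 320 × 1.14286 ≈ 365.72 mg.

366 mg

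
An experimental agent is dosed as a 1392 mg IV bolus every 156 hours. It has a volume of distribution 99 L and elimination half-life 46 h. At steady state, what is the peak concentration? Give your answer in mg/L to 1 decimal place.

Over one 156-h interval, 156/46 ≈ 3.3913 half-lives elapse, leaving f ≈ 0.0953 of each dose.
Accumulation ratio R = 1/(1 − f) ≈ 1/0.9047 ≈ 1.1053.
Single-dose peak C₀ = D/Vd = 1392/99 ≈ 14.061 mg/L.
Steady-state peak Cmax,ss = C₀·R ≈ 14.061 × 1.1053 ≈ 15.542 mg/L.

15.5 mg/L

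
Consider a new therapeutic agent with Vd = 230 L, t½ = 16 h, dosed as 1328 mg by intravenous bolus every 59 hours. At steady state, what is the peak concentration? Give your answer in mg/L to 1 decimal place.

k = ln2/t½ = ln2/16 ≈ 0.043322 h⁻¹; fraction remaining f = e^(−kτ) = e^(−0.043322×59) ≈ 0.0776.
At steady state, accumulation factor R = 1/(1 − e^(−kτ)) ≈ 1.0841.
Each bolus raises the concentration by D/Vd = 1328/230 ≈ 5.774 mg/L.
Cmax,ss = C₀/(1 − f) ≈ 5.774/0.9224 ≈ 6.260 mg/L.

6.3 mg/L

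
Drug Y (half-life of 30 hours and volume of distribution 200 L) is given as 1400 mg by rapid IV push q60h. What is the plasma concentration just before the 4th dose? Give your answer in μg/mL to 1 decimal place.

2.3 μg/mL

f = (1/2)^(τ/t½) = (1/2)^(60/30) ≈ 0.2500.
C₀ = D/Vd = 1400/200 ≈ 7.000 μg/mL.
Before the 4th dose, 3 doses have been given. Superposition: Cmin = C₀·(f + f² + … + f^3).
≈ 7.000 × (0.2500 + 0.0625 + 0.0156) ≈ 7.000 × 0.3281 ≈ 2.297 μg/mL.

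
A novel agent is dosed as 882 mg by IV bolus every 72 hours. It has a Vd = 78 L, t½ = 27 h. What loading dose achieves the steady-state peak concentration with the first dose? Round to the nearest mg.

f = (1/2)^(72/27) ≈ 0.157490; accumulation ratio R = 1/(1−f) ≈ 1.18693.
Loading dose to hit Cmax,ss on first dose: D_load = D_maint·R ≈ 882 × 1.18693 ≈ 1046.87 mg.

1047 mg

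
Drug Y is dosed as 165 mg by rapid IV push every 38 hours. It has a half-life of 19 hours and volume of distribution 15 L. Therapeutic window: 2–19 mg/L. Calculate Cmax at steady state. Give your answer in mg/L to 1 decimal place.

14.7 mg/L

The dosing interval is 2 half-lives, so f = 2^(−2) = 0.25.
Accumulation ratio R = 1/(1 − f) = 1/0.75 = 4/3.
Single-dose peak C₀ = D/Vd = 165/15 = 11 mg/L.
Steady-state peak Cmax,ss = C₀·R = 11 × 4/3 ≈ 14.667 mg/L.
Peak 14.7 mg/L vs MTC 19 mg/L: below toxic threshold.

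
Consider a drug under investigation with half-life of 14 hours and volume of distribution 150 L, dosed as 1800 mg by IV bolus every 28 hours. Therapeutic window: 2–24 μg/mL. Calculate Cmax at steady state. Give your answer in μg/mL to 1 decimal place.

τ = 28 h = 2 half-lives, so f = (1/2)^2 = 0.25.
At steady state, R = 1/(1 − 0.25) = 4/3.
Single-dose peak C₀ = D/Vd = 1800/150 = 12 μg/mL.
Steady-state peak Cmax,ss = C₀·R = 12 × 4/3 ≈ 16.000 μg/mL.
Peak 16.0 μg/mL vs MTC 24 μg/mL: below toxic threshold.

16.0 μg/mL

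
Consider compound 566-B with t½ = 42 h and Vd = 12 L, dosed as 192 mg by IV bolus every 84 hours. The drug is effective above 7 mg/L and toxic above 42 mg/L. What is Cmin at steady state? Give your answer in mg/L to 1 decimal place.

The dosing interval is 2 half-lives, so f = 2^(−2) = 0.25.
At steady state, R = 1/(1 − 0.25) = 4/3.
Single-dose peak C₀ = D/Vd = 192/12 = 16 mg/L.
Steady-state peak Cmax,ss = C₀·R = 16 × 4/3 ≈ 21.333 mg/L.
Steady-state trough Cmin,ss = Cmax,ss·f ≈ 21.333 × 0.25 ≈ 5.333 mg/L.
Trough 5.3 mg/L vs MEC 7 mg/L: subtherapeutic.

5.3 mg/L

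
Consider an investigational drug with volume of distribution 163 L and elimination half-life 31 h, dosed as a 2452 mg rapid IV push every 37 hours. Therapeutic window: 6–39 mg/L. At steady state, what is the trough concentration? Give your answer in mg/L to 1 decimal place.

Over one 37-h interval, 37/31 ≈ 1.1935 half-lives elapse, leaving f ≈ 0.4372 of each dose.
Accumulation ratio R = 1/(1 − f) ≈ 1/0.5628 ≈ 1.7768.
Each bolus raises the concentration by D/Vd = 2452/163 ≈ 15.043 mg/L.
Cmax,ss = C₀/(1 − f) ≈ 15.043/0.5628 ≈ 26.729 mg/L.
Steady-state trough Cmin,ss = Cmax,ss·f ≈ 26.729 × 0.4372 ≈ 11.686 mg/L.
Trough 11.7 mg/L vs MEC 6 mg/L: adequate.

11.7 mg/L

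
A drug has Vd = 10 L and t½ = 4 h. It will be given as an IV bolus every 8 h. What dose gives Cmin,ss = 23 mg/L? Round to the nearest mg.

690 mg

τ/t½ = 8/4 ≈ 2, so f = (1/2)^(8/4) ≈ 0.250000.
Cmin,ss = (D/Vd)·f/(1−f), so D = Cmin,ss·Vd·(1−f)/f.
D = 23 × 10 × (1−f)/f ≈ 23 × 10 × 3.00000 ≈ 690.00 mg.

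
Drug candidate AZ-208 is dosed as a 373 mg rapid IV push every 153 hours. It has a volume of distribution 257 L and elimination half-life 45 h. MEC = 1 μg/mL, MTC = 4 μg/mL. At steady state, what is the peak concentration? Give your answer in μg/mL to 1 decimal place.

k = ln2/t½ = ln2/45 ≈ 0.015403 h⁻¹; fraction remaining f = e^(−kτ) = e^(−0.015403×153) ≈ 0.0947.
Accumulation ratio R = 1/(1 − f) ≈ 1/0.9053 ≈ 1.1046.
Single-dose peak C₀ = D/Vd = 373/257 ≈ 1.451 μg/mL.
Steady-state peak Cmax,ss = C₀·R ≈ 1.451 × 1.1046 ≈ 1.603 μg/mL.
Peak 1.6 μg/mL vs MTC 4 μg/mL: below toxic threshold.

1.6 μg/mL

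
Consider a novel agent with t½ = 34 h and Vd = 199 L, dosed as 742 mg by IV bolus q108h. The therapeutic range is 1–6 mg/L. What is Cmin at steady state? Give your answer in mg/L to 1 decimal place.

0.5 mg/L

τ/t½ = 108/34 ≈ 3.1765, so fraction remaining f = (1/2)^(108/34) ≈ 0.1106.
Accumulation ratio R = 1/(1 − f) ≈ 1/0.8894 ≈ 1.1244.
Each bolus raises the concentration by D/Vd = 742/199 ≈ 3.729 mg/L.
Steady-state peak Cmax,ss = C₀·R ≈ 3.729 × 1.1244 ≈ 4.193 mg/L.
One interval later, Cmin,ss = Cmax,ss·e^(−kτ) ≈ 4.193 × 0.1106 ≈ 0.464 mg/L.
Trough 0.5 mg/L vs MEC 1 mg/L: subtherapeutic.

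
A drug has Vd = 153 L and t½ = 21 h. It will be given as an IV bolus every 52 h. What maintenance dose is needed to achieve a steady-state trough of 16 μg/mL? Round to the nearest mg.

τ/t½ = 52/21 ≈ 2.4762, so f = (1/2)^(52/21) ≈ 0.179718.
Cmin,ss = (D/Vd)·f/(1−f), so D = Cmin,ss·Vd·(1−f)/f.
D = 16 × 153 × (1−f)/f ≈ 16 × 153 × 4.56427 ≈ 11173.33 mg.

11173 mg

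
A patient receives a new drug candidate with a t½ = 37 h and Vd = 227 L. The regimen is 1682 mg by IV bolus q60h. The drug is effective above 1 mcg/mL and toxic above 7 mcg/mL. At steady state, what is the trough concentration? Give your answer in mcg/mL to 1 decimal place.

3.6 mcg/mL

k = ln2/t½ = ln2/37 ≈ 0.018734 h⁻¹; fraction remaining f = e^(−kτ) = e^(−0.018734×60) ≈ 0.3250.
At steady state, accumulation factor R = 1/(1 − e^(−kτ)) ≈ 1.4815.
Single-dose peak C₀ = D/Vd = 1682/227 ≈ 7.410 mcg/mL.
Cmax,ss = C₀/(1 − f) ≈ 7.410/0.6750 ≈ 10.978 mcg/mL.
Steady-state trough Cmin,ss = Cmax,ss·f ≈ 10.978 × 0.3250 ≈ 3.568 mcg/mL.
Trough 3.6 mcg/mL vs MEC 1 mcg/mL: adequate.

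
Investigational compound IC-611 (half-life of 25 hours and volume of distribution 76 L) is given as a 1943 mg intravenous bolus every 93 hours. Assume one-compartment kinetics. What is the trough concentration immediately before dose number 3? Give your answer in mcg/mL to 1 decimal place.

2.1 mcg/mL

f = (1/2)^(τ/t½) = (1/2)^(93/25) ≈ 0.0759.
C₀ = D/Vd = 1943/76 ≈ 25.566 mcg/mL.
Before the 3rd dose, 2 doses have been given. Superposition: Cmin = C₀·(f + f²).
≈ 25.566 × (0.0759 + 0.0058) ≈ 25.566 × 0.0817 ≈ 2.089 mcg/mL.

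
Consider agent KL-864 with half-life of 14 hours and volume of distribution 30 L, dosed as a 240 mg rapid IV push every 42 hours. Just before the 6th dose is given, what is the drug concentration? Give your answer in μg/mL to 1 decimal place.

f = (1/2)^(τ/t½) = (1/2)^(42/14) ≈ 0.1250.
C₀ = D/Vd = 240/30 ≈ 8.000 μg/mL.
Before the 6th dose, 5 doses have been given. Superposition: Cmin = C₀·(f + f² + … + f^5).
≈ 8.000 × (0.1250 + 0.0156 + 0.0020 + 0.0002 + 0.0000) ≈ 8.000 × 0.1428 ≈ 1.142 μg/mL.

1.1 μg/mL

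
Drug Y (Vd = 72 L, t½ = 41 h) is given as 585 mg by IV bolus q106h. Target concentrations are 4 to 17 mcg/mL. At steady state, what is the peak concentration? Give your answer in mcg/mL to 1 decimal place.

9.7 mcg/mL

τ/t½ = 106/41 ≈ 2.5854, so fraction remaining f = (1/2)^(106/41) ≈ 0.1666.
At steady state, accumulation factor R = 1/(1 − e^(−kτ)) ≈ 1.1999.
Each bolus raises the concentration by D/Vd = 585/72 ≈ 8.125 mcg/mL.
Cmax,ss = C₀/(1 − f) ≈ 8.125/0.8334 ≈ 9.749 mcg/mL.
Peak 9.7 mcg/mL vs MTC 17 mcg/mL: below toxic threshold.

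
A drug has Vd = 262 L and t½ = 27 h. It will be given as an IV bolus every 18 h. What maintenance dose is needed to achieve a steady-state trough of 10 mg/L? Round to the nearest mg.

1539 mg

τ/t½ = 18/27 ≈ 0.66667, so f = (1/2)^(18/27) ≈ 0.629961.
Cmin,ss = (D/Vd)·f/(1−f), so D = Cmin,ss·Vd·(1−f)/f.
D = 10 × 262 × (1−f)/f ≈ 10 × 262 × 0.58740 ≈ 1538.99 mg.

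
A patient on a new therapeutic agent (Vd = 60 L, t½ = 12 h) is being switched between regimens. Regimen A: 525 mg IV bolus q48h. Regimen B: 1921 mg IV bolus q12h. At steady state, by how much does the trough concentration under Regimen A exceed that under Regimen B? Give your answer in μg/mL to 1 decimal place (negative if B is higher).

Regimen A: f = (1/2)^(48/12) ≈ 0.0625; Cmin,ss = (525/60)·f/(1−f) ≈ 0.583 μg/mL.
Regimen B: f = (1/2)^(12/12) ≈ 0.5000; Cmin,ss = (1921/60)·f/(1−f) ≈ 32.017 μg/mL.
Difference ≈ 0.583 − 32.017 ≈ -31.434 μg/mL.

-31.4 μg/mL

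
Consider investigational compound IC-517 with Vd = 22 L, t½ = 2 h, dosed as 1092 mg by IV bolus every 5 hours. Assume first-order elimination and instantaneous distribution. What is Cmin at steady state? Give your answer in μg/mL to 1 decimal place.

10.7 μg/mL

τ/t½ = 5/2 ≈ 2.5, so fraction remaining f = (1/2)^(5/2) ≈ 0.1768.
Accumulation ratio R = 1/(1 − f) ≈ 1/0.8232 ≈ 1.2148.
Each bolus raises the concentration by D/Vd = 1092/22 ≈ 49.636 μg/mL.
Steady-state peak Cmax,ss = C₀·R ≈ 49.636 × 1.2148 ≈ 60.298 μg/mL.
One interval later, Cmin,ss = Cmax,ss·e^(−kτ) ≈ 60.298 × 0.1768 ≈ 10.661 μg/mL.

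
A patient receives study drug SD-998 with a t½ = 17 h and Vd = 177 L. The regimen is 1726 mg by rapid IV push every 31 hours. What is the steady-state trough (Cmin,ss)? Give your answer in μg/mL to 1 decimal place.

3.8 μg/mL

k = ln2/t½ = ln2/17 ≈ 0.040773 h⁻¹; fraction remaining f = e^(−kτ) = e^(−0.040773×31) ≈ 0.2825.
Each bolus raises the concentration by D/Vd = 1726/177 ≈ 9.751 μg/mL.
Steady-state trough Cmin,ss = C₀·f/(1−f) ≈ 9.751 × 0.2825/0.7175 ≈ 3.839 μg/mL.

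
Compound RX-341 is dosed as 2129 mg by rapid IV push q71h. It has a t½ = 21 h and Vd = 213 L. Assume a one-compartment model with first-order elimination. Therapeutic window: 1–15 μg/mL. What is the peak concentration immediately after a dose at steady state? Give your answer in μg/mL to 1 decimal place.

Over one 71-h interval, 71/21 ≈ 3.381 half-lives elapse, leaving f ≈ 0.0960 of each dose.
Accumulation ratio R = 1/(1 − f) ≈ 1/0.9040 ≈ 1.1062.
Single-dose peak C₀ = D/Vd = 2129/213 ≈ 9.995 μg/mL.
Cmax,ss = C₀/(1 − f) ≈ 9.995/0.9040 ≈ 11.056 μg/mL.
Peak 11.1 μg/mL vs MTC 15 μg/mL: below toxic threshold.

11.1 μg/mL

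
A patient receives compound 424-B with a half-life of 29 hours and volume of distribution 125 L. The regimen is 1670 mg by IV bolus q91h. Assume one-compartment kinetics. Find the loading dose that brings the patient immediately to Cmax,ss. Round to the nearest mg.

1884 mg

f = (1/2)^(91/29) ≈ 0.113603; accumulation ratio R = 1/(1−f) ≈ 1.12816.
Loading dose to hit Cmax,ss on first dose: D_load = D_maint·R ≈ 1670 × 1.12816 ≈ 1884.03 mg.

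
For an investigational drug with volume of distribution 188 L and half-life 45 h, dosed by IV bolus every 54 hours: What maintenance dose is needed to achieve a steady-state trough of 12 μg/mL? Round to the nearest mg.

τ/t½ = 54/45 ≈ 1.2, so f = (1/2)^(54/45) ≈ 0.435275.
Cmin,ss = (D/Vd)·f/(1−f), so D = Cmin,ss·Vd·(1−f)/f.
D = 12 × 188 × (1−f)/f ≈ 12 × 188 × 1.29740 ≈ 2926.93 mg.

2927 mg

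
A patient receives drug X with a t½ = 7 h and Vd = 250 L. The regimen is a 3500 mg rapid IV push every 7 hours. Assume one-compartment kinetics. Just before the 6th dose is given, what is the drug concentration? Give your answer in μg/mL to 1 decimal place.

13.6 μg/mL

f = (1/2)^(τ/t½) = (1/2)^(7/7) ≈ 0.5000.
C₀ = D/Vd = 3500/250 ≈ 14.000 μg/mL.
Before the 6th dose, 5 doses have been given. Superposition: Cmin = C₀·(f + f² + … + f^5).
≈ 14.000 × (0.5000 + 0.2500 + 0.1250 + 0.0625 + 0.0313) ≈ 14.000 × 0.9688 ≈ 13.563 μg/mL.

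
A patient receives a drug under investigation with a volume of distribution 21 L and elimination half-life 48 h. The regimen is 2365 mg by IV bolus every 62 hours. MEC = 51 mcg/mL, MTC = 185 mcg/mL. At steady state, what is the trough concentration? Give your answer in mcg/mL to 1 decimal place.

k = ln2/t½ = ln2/48 ≈ 0.014441 h⁻¹; fraction remaining f = e^(−kτ) = e^(−0.014441×62) ≈ 0.4085.
Single-dose peak C₀ = D/Vd = 2365/21 ≈ 112.619 mcg/mL.
Steady-state trough Cmin,ss = C₀·f/(1−f) ≈ 112.619 × 0.4085/0.5915 ≈ 77.777 mcg/mL.
Trough 77.8 mcg/mL vs MEC 51 mcg/mL: adequate.

77.8 mcg/mL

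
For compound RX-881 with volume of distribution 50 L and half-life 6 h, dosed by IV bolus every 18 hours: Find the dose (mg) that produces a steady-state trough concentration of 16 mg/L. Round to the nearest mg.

τ/t½ = 18/6 ≈ 3, so f = (1/2)^(18/6) ≈ 0.125000.
Cmin,ss = (D/Vd)·f/(1−f), so D = Cmin,ss·Vd·(1−f)/f.
D = 16 × 50 × (1−f)/f ≈ 16 × 50 × 7.00000 ≈ 5600.00 mg.

5600 mg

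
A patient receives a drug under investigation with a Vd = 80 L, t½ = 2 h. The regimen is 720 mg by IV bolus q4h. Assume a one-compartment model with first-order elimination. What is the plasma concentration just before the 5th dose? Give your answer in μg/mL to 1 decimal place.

f = (1/2)^(τ/t½) = (1/2)^(4/2) ≈ 0.2500.
C₀ = D/Vd = 720/80 ≈ 9.000 μg/mL.
Before the 5th dose, 4 doses have been given. Superposition: Cmin = C₀·(f + f² + … + f^4).
≈ 9.000 × (0.2500 + 0.0625 + 0.0156 + 0.0039) ≈ 9.000 × 0.3320 ≈ 2.988 μg/mL.

3.0 μg/mL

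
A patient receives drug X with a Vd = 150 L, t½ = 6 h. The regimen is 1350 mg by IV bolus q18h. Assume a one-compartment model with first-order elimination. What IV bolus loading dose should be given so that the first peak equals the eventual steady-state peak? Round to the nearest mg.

1543 mg

f = (1/2)^(18/6) ≈ 0.125000; accumulation ratio R = 1/(1−f) ≈ 1.14286.
Loading dose to hit Cmax,ss on first dose: D_load = D_maint·R ≈ 1350 × 1.14286 ≈ 1542.86 mg.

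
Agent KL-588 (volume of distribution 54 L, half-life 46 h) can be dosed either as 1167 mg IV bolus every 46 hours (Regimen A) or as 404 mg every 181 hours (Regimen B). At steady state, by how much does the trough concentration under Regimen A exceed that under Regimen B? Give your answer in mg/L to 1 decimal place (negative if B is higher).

21.1 mg/L

Regimen A: f = (1/2)^(46/46) ≈ 0.5000; Cmin,ss = (1167/54)·f/(1−f) ≈ 21.611 mg/L.
Regimen B: f = (1/2)^(181/46) ≈ 0.0654; Cmin,ss = (404/54)·f/(1−f) ≈ 0.524 mg/L.
Difference ≈ 21.611 − 0.524 ≈ 21.087 mg/L.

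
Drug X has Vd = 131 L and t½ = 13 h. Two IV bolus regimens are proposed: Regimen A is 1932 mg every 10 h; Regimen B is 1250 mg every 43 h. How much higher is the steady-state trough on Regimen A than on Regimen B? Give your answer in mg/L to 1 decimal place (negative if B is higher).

19.9 mg/L

Regimen A: f = (1/2)^(10/13) ≈ 0.5867; Cmin,ss = (1932/131)·f/(1−f) ≈ 20.936 mg/L.
Regimen B: f = (1/2)^(43/13) ≈ 0.1010; Cmin,ss = (1250/131)·f/(1−f) ≈ 1.072 mg/L.
Difference ≈ 20.936 − 1.072 ≈ 19.864 mg/L.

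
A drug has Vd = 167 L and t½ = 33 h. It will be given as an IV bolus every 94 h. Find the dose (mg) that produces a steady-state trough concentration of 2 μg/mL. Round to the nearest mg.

τ/t½ = 94/33 ≈ 2.8485, so f = (1/2)^(94/33) ≈ 0.138842.
Cmin,ss = (D/Vd)·f/(1−f), so D = Cmin,ss·Vd·(1−f)/f.
D = 2 × 167 × (1−f)/f ≈ 2 × 167 × 6.20243 ≈ 2071.61 mg.

2072 mg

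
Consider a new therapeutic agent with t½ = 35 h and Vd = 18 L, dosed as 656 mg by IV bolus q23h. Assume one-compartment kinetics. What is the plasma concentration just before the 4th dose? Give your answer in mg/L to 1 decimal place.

47.1 mg/L

f = (1/2)^(τ/t½) = (1/2)^(23/35) ≈ 0.6341.
C₀ = D/Vd = 656/18 ≈ 36.444 mg/L.
Before the 4th dose, 3 doses have been given. Superposition: Cmin = C₀·(f + f² + … + f^3).
≈ 36.444 × (0.6341 + 0.4021 + 0.2550) ≈ 36.444 × 1.2912 ≈ 47.056 mg/L.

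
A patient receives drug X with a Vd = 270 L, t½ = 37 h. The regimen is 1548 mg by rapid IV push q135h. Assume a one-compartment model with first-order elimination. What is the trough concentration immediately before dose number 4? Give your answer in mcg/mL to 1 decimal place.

0.5 mcg/mL

f = (1/2)^(τ/t½) = (1/2)^(135/37) ≈ 0.0797.
C₀ = D/Vd = 1548/270 ≈ 5.733 mcg/mL.
Before the 4th dose, 3 doses have been given. Superposition: Cmin = C₀·(f + f² + … + f^3).
≈ 5.733 × (0.0797 + 0.0064 + 0.0005) ≈ 5.733 × 0.0866 ≈ 0.496 mcg/mL.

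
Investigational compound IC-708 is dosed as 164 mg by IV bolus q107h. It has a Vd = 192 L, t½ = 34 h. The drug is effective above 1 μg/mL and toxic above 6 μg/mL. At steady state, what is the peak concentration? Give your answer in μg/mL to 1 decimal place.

τ/t½ = 107/34 ≈ 3.1471, so fraction remaining f = (1/2)^(107/34) ≈ 0.1129.
Accumulation ratio R = 1/(1 − f) ≈ 1/0.8871 ≈ 1.1273.
Single-dose peak C₀ = D/Vd = 164/192 ≈ 0.854 μg/mL.
Steady-state peak Cmax,ss = C₀·R ≈ 0.854 × 1.1273 ≈ 0.963 μg/mL.
Peak 1.0 μg/mL vs MTC 6 μg/mL: below toxic threshold.

1.0 μg/mL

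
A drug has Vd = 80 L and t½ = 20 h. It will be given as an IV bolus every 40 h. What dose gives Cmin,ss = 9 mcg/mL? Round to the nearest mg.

τ/t½ = 40/20 ≈ 2, so f = (1/2)^(40/20) ≈ 0.250000.
Cmin,ss = (D/Vd)·f/(1−f), so D = Cmin,ss·Vd·(1−f)/f.
D = 9 × 80 × (1−f)/f ≈ 9 × 80 × 3.00000 ≈ 2160.00 mg.

2160 mg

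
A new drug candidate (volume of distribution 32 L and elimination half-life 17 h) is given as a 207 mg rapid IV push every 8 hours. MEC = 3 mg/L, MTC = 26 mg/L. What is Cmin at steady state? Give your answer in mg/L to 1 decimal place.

Over one 8-h interval, 8/17 ≈ 0.47059 half-lives elapse, leaving f ≈ 0.7217 of each dose.
At steady state, accumulation factor R = 1/(1 − e^(−kτ)) ≈ 3.5932.
Single-dose peak C₀ = D/Vd = 207/32 ≈ 6.469 mg/L.
Steady-state peak Cmax,ss = C₀·R ≈ 6.469 × 3.5932 ≈ 23.244 mg/L.
One interval later, Cmin,ss = Cmax,ss·e^(−kτ) ≈ 23.244 × 0.7217 ≈ 16.775 mg/L.
Trough 16.8 mg/L vs MEC 3 mg/L: adequate.

16.8 mg/L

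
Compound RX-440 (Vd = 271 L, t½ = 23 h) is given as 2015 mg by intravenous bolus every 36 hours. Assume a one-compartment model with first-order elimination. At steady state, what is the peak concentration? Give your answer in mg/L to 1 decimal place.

τ/t½ = 36/23 ≈ 1.5652, so fraction remaining f = (1/2)^(36/23) ≈ 0.3379.
At steady state, accumulation factor R = 1/(1 − e^(−kτ)) ≈ 1.5103.
Single-dose peak C₀ = D/Vd = 2015/271 ≈ 7.435 mg/L.
Steady-state peak Cmax,ss = C₀·R ≈ 7.435 × 1.5103 ≈ 11.229 mg/L.

11.2 mg/L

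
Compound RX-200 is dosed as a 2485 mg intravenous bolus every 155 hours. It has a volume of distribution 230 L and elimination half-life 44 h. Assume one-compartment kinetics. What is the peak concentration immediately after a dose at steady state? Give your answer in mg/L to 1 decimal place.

Over one 155-h interval, 155/44 ≈ 3.5227 half-lives elapse, leaving f ≈ 0.0870 of each dose.
Accumulation ratio R = 1/(1 − f) ≈ 1/0.9130 ≈ 1.0953.
Each bolus raises the concentration by D/Vd = 2485/230 ≈ 10.804 mg/L.
Steady-state peak Cmax,ss = C₀·R ≈ 10.804 × 1.0953 ≈ 11.834 mg/L.

11.8 mg/L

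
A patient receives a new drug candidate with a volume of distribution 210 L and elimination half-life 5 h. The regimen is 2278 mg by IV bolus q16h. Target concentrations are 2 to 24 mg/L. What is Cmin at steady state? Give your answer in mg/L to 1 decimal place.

1.3 mg/L

k = ln2/t½ = ln2/5 ≈ 0.138629 h⁻¹; fraction remaining f = e^(−kτ) = e^(−0.138629×16) ≈ 0.1088.
Accumulation ratio R = 1/(1 − f) ≈ 1/0.8912 ≈ 1.1221.
Each bolus raises the concentration by D/Vd = 2278/210 ≈ 10.848 mg/L.
Cmax,ss = C₀/(1 − f) ≈ 10.848/0.8912 ≈ 12.172 mg/L.
One interval later, Cmin,ss = Cmax,ss·e^(−kτ) ≈ 12.172 × 0.1088 ≈ 1.324 mg/L.
Trough 1.3 mg/L vs MEC 2 mg/L: subtherapeutic.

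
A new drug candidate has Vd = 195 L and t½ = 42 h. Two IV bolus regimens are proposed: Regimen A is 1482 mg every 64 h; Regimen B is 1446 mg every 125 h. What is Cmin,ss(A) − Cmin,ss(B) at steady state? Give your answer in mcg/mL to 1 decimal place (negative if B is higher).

3.0 mcg/mL

Regimen A: f = (1/2)^(64/42) ≈ 0.3478; Cmin,ss = (1482/195)·f/(1−f) ≈ 4.053 mcg/mL.
Regimen B: f = (1/2)^(125/42) ≈ 0.1271; Cmin,ss = (1446/195)·f/(1−f) ≈ 1.080 mcg/mL.
Difference ≈ 4.053 − 1.080 ≈ 2.973 mcg/mL.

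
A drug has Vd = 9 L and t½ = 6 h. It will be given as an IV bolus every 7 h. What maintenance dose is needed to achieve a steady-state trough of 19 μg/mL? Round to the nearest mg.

τ/t½ = 7/6 ≈ 1.1667, so f = (1/2)^(7/6) ≈ 0.445449.
Cmin,ss = (D/Vd)·f/(1−f), so D = Cmin,ss·Vd·(1−f)/f.
D = 19 × 9 × (1−f)/f ≈ 19 × 9 × 1.24493 ≈ 212.88 mg.

213 mg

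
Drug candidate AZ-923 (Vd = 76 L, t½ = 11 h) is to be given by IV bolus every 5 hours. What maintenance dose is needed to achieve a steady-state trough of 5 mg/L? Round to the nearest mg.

141 mg

τ/t½ = 5/11 ≈ 0.45455, so f = (1/2)^(5/11) ≈ 0.729740.
Cmin,ss = (D/Vd)·f/(1−f), so D = Cmin,ss·Vd·(1−f)/f.
D = 5 × 76 × (1−f)/f ≈ 5 × 76 × 0.37035 ≈ 140.73 mg.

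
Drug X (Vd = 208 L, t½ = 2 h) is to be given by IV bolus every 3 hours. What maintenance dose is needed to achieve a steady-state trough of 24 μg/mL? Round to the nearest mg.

τ/t½ = 3/2 ≈ 1.5, so f = (1/2)^(3/2) ≈ 0.353553.
Cmin,ss = (D/Vd)·f/(1−f), so D = Cmin,ss·Vd·(1−f)/f.
D = 24 × 208 × (1−f)/f ≈ 24 × 208 × 1.82843 ≈ 9127.52 mg.

9128 mg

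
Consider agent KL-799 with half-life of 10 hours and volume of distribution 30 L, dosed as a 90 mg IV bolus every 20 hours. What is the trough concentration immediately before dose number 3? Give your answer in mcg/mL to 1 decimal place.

f = (1/2)^(τ/t½) = (1/2)^(20/10) ≈ 0.2500.
C₀ = D/Vd = 90/30 ≈ 3.000 mcg/mL.
Before the 3rd dose, 2 doses have been given. Superposition: Cmin = C₀·(f + f²).
≈ 3.000 × (0.2500 + 0.0625) ≈ 3.000 × 0.3125 ≈ 0.938 mcg/mL.

0.9 mcg/mL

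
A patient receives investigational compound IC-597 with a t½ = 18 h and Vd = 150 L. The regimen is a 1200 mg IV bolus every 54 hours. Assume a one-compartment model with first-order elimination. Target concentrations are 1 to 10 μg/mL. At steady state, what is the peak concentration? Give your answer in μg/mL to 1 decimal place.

9.1 μg/mL

The dosing interval is 3 half-lives, so f = 2^(−3) = 0.125.
Accumulation ratio R = 1/(1 − f) = 1/0.875 = 8/7.
Single-dose peak C₀ = D/Vd = 1200/150 = 8 μg/mL.
Steady-state peak Cmax,ss = C₀·R = 8 × 8/7 ≈ 9.143 μg/mL.
Peak 9.1 μg/mL vs MTC 10 μg/mL: below toxic threshold.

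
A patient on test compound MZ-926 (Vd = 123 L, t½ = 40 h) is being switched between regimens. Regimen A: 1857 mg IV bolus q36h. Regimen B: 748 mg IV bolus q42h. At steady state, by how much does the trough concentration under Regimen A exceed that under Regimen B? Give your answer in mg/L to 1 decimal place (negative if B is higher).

11.8 mg/L

Regimen A: f = (1/2)^(36/40) ≈ 0.5359; Cmin,ss = (1857/123)·f/(1−f) ≈ 17.433 mg/L.
Regimen B: f = (1/2)^(42/40) ≈ 0.4830; Cmin,ss = (748/123)·f/(1−f) ≈ 5.681 mg/L.
Difference ≈ 17.433 − 5.681 ≈ 11.752 mg/L.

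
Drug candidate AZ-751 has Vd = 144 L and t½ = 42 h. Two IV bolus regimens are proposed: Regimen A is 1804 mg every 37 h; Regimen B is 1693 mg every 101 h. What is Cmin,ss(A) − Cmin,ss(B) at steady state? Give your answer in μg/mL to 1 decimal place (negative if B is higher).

Regimen A: f = (1/2)^(37/42) ≈ 0.5430; Cmin,ss = (1804/144)·f/(1−f) ≈ 14.885 μg/mL.
Regimen B: f = (1/2)^(101/42) ≈ 0.1888; Cmin,ss = (1693/144)·f/(1−f) ≈ 2.736 μg/mL.
Difference ≈ 14.885 − 2.736 ≈ 12.149 μg/mL.

12.1 μg/mL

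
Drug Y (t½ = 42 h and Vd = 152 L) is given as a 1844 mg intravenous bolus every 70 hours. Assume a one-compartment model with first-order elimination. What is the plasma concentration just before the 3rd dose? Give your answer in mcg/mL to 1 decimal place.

f = (1/2)^(τ/t½) = (1/2)^(70/42) ≈ 0.3150.
C₀ = D/Vd = 1844/152 ≈ 12.132 mcg/mL.
Before the 3rd dose, 2 doses have been given. Superposition: Cmin = C₀·(f + f²).
≈ 12.132 × (0.3150 + 0.0992) ≈ 12.132 × 0.4142 ≈ 5.025 mcg/mL.

5.0 mcg/mL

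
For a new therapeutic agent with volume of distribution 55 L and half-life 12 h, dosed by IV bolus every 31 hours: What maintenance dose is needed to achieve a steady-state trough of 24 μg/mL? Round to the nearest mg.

τ/t½ = 31/12 ≈ 2.5833, so f = (1/2)^(31/12) ≈ 0.166855.
Cmin,ss = (D/Vd)·f/(1−f), so D = Cmin,ss·Vd·(1−f)/f.
D = 24 × 55 × (1−f)/f ≈ 24 × 55 × 4.99323 ≈ 6591.06 mg.

6591 mg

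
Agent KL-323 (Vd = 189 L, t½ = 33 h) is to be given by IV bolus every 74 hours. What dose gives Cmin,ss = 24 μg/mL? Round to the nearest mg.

τ/t½ = 74/33 ≈ 2.2424, so f = (1/2)^(74/33) ≈ 0.211331.
Cmin,ss = (D/Vd)·f/(1−f), so D = Cmin,ss·Vd·(1−f)/f.
D = 24 × 189 × (1−f)/f ≈ 24 × 189 × 3.73191 ≈ 16927.94 mg.

16928 mg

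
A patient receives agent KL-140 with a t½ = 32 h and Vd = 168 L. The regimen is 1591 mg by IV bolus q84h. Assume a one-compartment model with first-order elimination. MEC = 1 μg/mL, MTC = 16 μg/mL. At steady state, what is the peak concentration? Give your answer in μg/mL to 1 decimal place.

Over one 84-h interval, 84/32 ≈ 2.625 half-lives elapse, leaving f ≈ 0.1621 of each dose.
Accumulation ratio R = 1/(1 − f) ≈ 1/0.8379 ≈ 1.1935.
Single-dose peak C₀ = D/Vd = 1591/168 ≈ 9.470 μg/mL.
Steady-state peak Cmax,ss = C₀·R ≈ 9.470 × 1.1935 ≈ 11.302 μg/mL.
Peak 11.3 μg/mL vs MTC 16 μg/mL: below toxic threshold.

11.3 μg/mL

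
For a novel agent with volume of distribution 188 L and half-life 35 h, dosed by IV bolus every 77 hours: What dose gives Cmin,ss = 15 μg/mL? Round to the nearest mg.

10137 mg

τ/t½ = 77/35 ≈ 2.2, so f = (1/2)^(77/35) ≈ 0.217638.
Cmin,ss = (D/Vd)·f/(1−f), so D = Cmin,ss·Vd·(1−f)/f.
D = 15 × 188 × (1−f)/f ≈ 15 × 188 × 3.59479 ≈ 10137.31 mg.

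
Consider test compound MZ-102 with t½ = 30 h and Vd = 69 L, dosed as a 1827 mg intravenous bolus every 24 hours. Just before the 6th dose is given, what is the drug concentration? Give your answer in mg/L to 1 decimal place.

33.5 mg/L

f = (1/2)^(τ/t½) = (1/2)^(24/30) ≈ 0.5743.
C₀ = D/Vd = 1827/69 ≈ 26.478 mg/L.
Before the 6th dose, 5 doses have been given. Superposition: Cmin = C₀·(f + f² + … + f^5).
≈ 26.478 × (0.5743 + 0.3298 + 0.1894 + 0.1088 + 0.0625) ≈ 26.478 × 1.2648 ≈ 33.489 mg/L.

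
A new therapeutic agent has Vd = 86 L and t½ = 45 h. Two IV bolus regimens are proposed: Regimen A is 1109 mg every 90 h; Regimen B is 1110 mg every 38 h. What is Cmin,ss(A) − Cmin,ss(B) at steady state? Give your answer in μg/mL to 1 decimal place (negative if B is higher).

-11.9 μg/mL

Regimen A: f = (1/2)^(90/45) ≈ 0.2500; Cmin,ss = (1109/86)·f/(1−f) ≈ 4.298 μg/mL.
Regimen B: f = (1/2)^(38/45) ≈ 0.5569; Cmin,ss = (1110/86)·f/(1−f) ≈ 16.222 μg/mL.
Difference ≈ 4.298 − 16.222 ≈ -11.924 μg/mL.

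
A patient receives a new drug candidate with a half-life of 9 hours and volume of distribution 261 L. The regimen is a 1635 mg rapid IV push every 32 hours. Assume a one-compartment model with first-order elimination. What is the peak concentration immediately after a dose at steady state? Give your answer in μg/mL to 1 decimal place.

6.8 μg/mL

τ/t½ = 32/9 ≈ 3.5556, so fraction remaining f = (1/2)^(32/9) ≈ 0.0850.
Accumulation ratio R = 1/(1 − f) ≈ 1/0.9150 ≈ 1.0929.
Single-dose peak C₀ = D/Vd = 1635/261 ≈ 6.264 μg/mL.
Steady-state peak Cmax,ss = C₀·R ≈ 6.264 × 1.0929 ≈ 6.846 μg/mL.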